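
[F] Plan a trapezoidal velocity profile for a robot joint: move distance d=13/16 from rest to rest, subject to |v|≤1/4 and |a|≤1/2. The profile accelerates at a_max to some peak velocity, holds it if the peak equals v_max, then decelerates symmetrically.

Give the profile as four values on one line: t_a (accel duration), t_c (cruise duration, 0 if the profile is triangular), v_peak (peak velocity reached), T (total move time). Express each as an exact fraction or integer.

t_a=1/2 t_c=11/4 v_peak=1/4 T=15/4

vₘ²/aₘ = (1/4)²/(1/2) = 1/8
13/16 ≥ 1/8 ⇒ cruise phase
t_a = (1/4)/(1/2) = 1/2; v_peak = 1/4
d_cruise = 13/16 − 1/8 = 11/16; t_c = (11/16)/(1/4) = 11/4
T = 2·1/2 + 11/4 = 15/4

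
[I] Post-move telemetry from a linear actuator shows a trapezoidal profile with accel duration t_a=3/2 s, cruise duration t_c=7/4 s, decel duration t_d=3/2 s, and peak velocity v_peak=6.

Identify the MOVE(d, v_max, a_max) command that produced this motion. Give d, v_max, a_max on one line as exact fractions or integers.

a_max = 6/(3/2) = 4
d_a = ½·6·3/2 = 9/2; d_c = 6·7/4 = 21/2
d = 2·9/2 + 21/2 = 39/2
t_c = 7/4 > 0 → v_max = v_peak = 6

d=39/2 v_max=6 a_max=4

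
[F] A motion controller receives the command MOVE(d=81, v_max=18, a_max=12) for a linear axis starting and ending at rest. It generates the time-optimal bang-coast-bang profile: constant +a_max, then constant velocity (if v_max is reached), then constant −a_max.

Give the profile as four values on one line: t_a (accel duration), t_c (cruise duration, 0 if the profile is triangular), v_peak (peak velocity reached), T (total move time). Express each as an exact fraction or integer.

t_a=3/2 t_c=3 v_peak=18 T=6

v_max²/a_max = 18²/12 = 27
81 ≥ 27 so v_max reached
t_a = 18/12 = 3/2; v_peak = 18
d_cruise = 81 − 27 = 54; t_c = 54/18 = 3
T = 2·3/2 + 3 = 6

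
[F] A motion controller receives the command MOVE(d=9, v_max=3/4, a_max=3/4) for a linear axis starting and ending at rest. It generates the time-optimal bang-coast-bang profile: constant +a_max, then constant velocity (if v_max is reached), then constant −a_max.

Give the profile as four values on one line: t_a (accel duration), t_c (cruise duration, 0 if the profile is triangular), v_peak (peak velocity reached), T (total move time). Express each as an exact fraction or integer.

t_a=1 t_c=11 v_peak=3/4 T=13

(v_max)²/a_max = (3/4)²/(3/4) = 3/4
9 ≥ 3/4 → trapezoidal
t_a = (3/4)/(3/4) = 1; v_peak = 3/4
d_cruise = 9 − 3/4 = 33/4; t_c = (33/4)/(3/4) = 11
T = 2·1 + 11 = 13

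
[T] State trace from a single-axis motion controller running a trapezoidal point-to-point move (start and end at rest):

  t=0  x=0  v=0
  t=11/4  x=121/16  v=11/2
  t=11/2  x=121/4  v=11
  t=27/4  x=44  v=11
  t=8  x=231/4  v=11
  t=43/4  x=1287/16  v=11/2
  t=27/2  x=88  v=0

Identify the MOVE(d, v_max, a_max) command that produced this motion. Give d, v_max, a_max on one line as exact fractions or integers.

final state: t=27/2, x=88, v=0 → d = 88
a_max = (11/2−0)/(11/4−0) = 2
max v = 11 over t∈[11/2,8] → v_max = 11
check: 11·(11/2+5/2) = 88 ✓

d=88 v_max=11 a_max=2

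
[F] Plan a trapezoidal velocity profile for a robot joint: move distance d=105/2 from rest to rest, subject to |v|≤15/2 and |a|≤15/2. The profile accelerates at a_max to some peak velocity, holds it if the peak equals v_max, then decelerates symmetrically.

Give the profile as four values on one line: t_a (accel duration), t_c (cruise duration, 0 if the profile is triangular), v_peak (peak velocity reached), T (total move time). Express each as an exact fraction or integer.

t_a=1 t_c=6 v_peak=15/2 T=8

v_max²/a_max = (15/2)²/(15/2) = 15/2
105/2 ≥ 15/2 so v_max reached
t_a = (15/2)/(15/2) = 1; v_peak = 15/2
d_cruise = 105/2 − 15/2 = 45; t_c = 45/(15/2) = 6
T = 2·1 + 6 = 8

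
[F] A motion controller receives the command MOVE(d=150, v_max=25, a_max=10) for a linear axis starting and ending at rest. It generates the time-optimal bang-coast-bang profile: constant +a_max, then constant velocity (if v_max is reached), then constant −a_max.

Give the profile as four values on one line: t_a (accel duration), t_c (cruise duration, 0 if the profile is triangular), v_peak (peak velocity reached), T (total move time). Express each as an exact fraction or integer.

(v_max)²/a_max = 25²/10 = 125/2
150 ≥ 125/2 → trapezoidal
t_a = 25/10 = 5/2; v_peak = 25
d_cruise = 150 − 125/2 = 175/2; t_c = (175/2)/25 = 7/2
T = 2·5/2 + 7/2 = 17/2

t_a=5/2 t_c=7/2 v_peak=25 T=17/2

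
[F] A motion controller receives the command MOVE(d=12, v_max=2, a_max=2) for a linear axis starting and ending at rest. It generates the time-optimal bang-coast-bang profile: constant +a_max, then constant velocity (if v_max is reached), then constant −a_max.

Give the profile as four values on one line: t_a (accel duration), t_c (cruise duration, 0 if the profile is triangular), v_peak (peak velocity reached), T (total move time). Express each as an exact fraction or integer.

(v_max)²/a_max = 2²/2 = 2
12 ≥ 2 ⇒ cruise phase
t_a = 2/2 = 1; v_peak = 2
d_cruise = 12 − 2 = 10; t_c = 10/2 = 5
T = 2·1 + 5 = 7

t_a=1 t_c=5 v_peak=2 T=7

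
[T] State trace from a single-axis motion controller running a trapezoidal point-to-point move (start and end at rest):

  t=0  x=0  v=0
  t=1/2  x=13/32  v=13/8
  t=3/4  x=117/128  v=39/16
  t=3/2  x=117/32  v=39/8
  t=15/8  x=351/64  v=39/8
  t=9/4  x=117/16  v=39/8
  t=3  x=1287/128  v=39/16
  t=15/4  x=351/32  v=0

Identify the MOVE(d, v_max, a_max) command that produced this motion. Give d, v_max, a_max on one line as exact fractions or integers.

final state: t=15/4, x=351/32, v=0 → d = 351/32
a_max = (13/8−0)/(1/2−0) = 13/4
max v = 39/8 over t∈[3/2,9/4] → v_max = 39/8
check: 39/8·(3/2+3/4) = 351/32 ✓

d=351/32 v_max=39/8 a_max=13/4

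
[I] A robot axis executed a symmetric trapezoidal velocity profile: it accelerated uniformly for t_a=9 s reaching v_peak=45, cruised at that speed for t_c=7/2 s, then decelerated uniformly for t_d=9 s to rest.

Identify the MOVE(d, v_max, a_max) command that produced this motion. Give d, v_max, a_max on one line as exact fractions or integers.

d=1125/2 v_max=45 a_max=5

a_max = 45/9 = 5
d_a = ½·45·9 = 405/2; d_c = 45·7/2 = 315/2
d = 2·405/2 + 315/2 = 1125/2
t_c = 7/2 > 0 → v_max = v_peak = 45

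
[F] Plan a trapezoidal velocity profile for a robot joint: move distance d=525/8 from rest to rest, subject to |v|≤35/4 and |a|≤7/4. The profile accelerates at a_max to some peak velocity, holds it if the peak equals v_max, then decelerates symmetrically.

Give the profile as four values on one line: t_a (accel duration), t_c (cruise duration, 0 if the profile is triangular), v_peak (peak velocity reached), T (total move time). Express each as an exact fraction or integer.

t_a=5 t_c=5/2 v_peak=35/4 T=25/2

vₘ²/aₘ = (35/4)²/(7/4) = 175/4
525/8 ≥ 175/4 so v_max reached
t_a = (35/4)/(7/4) = 5; v_peak = 35/4
d_cruise = 525/8 − 175/4 = 175/8; t_c = (175/8)/(35/4) = 5/2
T = 2·5 + 5/2 = 25/2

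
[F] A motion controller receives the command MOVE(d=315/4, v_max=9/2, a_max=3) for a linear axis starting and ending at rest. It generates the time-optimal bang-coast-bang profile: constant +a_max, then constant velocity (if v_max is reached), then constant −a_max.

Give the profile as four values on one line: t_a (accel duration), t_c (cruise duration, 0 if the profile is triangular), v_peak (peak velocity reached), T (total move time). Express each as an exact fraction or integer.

t_a=3/2 t_c=16 v_peak=9/2 T=19

(v_max)²/a_max = (9/2)²/3 = 27/4
315/4 ≥ 27/4 ⇒ cruise phase
t_a = (9/2)/3 = 3/2; v_peak = 9/2
d_cruise = 315/4 − 27/4 = 72; t_c = 72/(9/2) = 16
T = 2·3/2 + 16 = 19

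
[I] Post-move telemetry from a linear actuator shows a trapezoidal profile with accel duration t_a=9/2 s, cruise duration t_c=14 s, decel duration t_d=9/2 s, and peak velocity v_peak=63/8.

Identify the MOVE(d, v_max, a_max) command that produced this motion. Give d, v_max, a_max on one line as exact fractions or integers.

d=2331/16 v_max=63/8 a_max=7/4

a_max = (63/8)/(9/2) = 7/4
d_a = ½·63/8·9/2 = 567/32; d_c = 63/8·14 = 441/4
d = 2·567/32 + 441/4 = 2331/16
t_c = 14 > 0 so v_max = 63/8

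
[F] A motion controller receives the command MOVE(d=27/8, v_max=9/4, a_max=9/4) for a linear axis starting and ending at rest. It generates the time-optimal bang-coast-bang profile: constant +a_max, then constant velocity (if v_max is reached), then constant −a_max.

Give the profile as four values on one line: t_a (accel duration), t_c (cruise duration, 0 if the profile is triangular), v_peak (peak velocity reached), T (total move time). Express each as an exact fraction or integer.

v_max²/a_max = (9/4)²/(9/4) = 9/4
27/8 ≥ 9/4 so v_max reached
t_a = (9/4)/(9/4) = 1; v_peak = 9/4
d_cruise = 27/8 − 9/4 = 9/8; t_c = (9/8)/(9/4) = 1/2
T = 2·1 + 1/2 = 5/2

t_a=1 t_c=1/2 v_peak=9/4 T=5/2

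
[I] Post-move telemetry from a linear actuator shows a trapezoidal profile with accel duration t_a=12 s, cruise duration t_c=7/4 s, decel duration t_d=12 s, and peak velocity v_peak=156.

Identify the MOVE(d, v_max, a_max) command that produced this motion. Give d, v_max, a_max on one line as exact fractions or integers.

a_max = 156/12 = 13
d_a = ½·156·12 = 936; d_c = 156·7/4 = 273
d = 2·936 + 273 = 2145
t_c = 7/4 > 0 so v_max = 156

d=2145 v_max=156 a_max=13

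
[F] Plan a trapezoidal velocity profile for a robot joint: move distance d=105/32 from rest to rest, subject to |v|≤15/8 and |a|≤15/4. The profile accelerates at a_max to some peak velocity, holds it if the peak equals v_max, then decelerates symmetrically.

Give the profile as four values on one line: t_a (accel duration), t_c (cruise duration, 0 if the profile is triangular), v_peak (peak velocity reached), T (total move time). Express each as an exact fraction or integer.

t_a=1/2 t_c=5/4 v_peak=15/8 T=9/4

(v_max)²/a_max = (15/8)²/(15/4) = 15/16
105/32 ≥ 15/16 → trapezoidal
t_a = (15/8)/(15/4) = 1/2; v_peak = 15/8
d_cruise = 105/32 − 15/16 = 75/32; t_c = (75/32)/(15/8) = 5/4
T = 2·1/2 + 5/4 = 9/4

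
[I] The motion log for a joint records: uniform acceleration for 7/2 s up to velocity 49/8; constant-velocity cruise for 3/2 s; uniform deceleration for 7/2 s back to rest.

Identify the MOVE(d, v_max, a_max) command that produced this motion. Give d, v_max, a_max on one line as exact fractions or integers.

d=245/8 v_max=49/8 a_max=7/4

a_max = (49/8)/(7/2) = 7/4
d_a = ½·49/8·7/2 = 343/32; d_c = 49/8·3/2 = 147/16
d = 2·343/32 + 147/16 = 245/8
t_c = 3/2 > 0 so v_max = 49/8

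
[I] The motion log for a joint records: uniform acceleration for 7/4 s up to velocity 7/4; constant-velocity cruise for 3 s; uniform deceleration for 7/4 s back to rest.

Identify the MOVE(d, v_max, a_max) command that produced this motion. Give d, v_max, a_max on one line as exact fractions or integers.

a_max = (7/4)/(7/4) = 1
d_a = ½·7/4·7/4 = 49/32; d_c = 7/4·3 = 21/4
d = 2·49/32 + 21/4 = 133/16
t_c = 3 > 0 ⇒ limit active, v_max = 7/4

d=133/16 v_max=7/4 a_max=1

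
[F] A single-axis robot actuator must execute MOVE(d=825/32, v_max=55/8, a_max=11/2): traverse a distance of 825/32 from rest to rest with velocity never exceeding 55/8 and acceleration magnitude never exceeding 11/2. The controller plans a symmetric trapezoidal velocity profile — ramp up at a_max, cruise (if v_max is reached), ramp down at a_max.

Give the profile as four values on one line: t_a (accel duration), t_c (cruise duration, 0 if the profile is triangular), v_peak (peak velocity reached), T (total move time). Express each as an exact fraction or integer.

vₘ²/aₘ = (55/8)²/(11/2) = 275/32
825/32 ≥ 275/32 ⇒ cruise phase
t_a = (55/8)/(11/2) = 5/4; v_peak = 55/8
d_cruise = 825/32 − 275/32 = 275/16; t_c = (275/16)/(55/8) = 5/2
T = 2·5/4 + 5/2 = 5

t_a=5/4 t_c=5/2 v_peak=55/8 T=5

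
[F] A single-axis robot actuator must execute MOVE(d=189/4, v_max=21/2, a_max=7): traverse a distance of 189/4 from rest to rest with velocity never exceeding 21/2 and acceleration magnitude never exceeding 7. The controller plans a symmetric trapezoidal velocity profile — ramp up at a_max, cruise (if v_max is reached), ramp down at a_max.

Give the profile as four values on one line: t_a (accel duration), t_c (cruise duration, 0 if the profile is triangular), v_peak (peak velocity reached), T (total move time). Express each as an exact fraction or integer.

vₘ²/aₘ = (21/2)²/7 = 63/4
189/4 ≥ 63/4 ⇒ cruise phase
t_a = (21/2)/7 = 3/2; v_peak = 21/2
d_cruise = 189/4 − 63/4 = 63/2; t_c = (63/2)/(21/2) = 3
T = 2·3/2 + 3 = 6

t_a=3/2 t_c=3 v_peak=21/2 T=6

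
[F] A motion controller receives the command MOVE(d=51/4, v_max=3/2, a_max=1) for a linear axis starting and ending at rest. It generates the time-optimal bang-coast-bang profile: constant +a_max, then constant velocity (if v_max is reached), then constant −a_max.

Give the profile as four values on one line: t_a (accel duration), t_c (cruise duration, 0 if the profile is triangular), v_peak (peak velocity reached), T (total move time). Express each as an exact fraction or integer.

t_a=3/2 t_c=7 v_peak=3/2 T=10

(v_max)²/a_max = (3/2)²/1 = 9/4
51/4 ≥ 9/4 ⇒ cruise phase
t_a = (3/2)/1 = 3/2; v_peak = 3/2
d_cruise = 51/4 − 9/4 = 21/2; t_c = (21/2)/(3/2) = 7
T = 2·3/2 + 7 = 10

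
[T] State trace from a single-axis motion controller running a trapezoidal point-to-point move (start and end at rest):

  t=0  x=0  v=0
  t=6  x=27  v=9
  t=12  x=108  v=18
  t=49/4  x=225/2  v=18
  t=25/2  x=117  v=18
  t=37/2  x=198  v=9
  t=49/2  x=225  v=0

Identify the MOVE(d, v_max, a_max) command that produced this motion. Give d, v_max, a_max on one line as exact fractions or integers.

d=225 v_max=18 a_max=3/2

final state: t=49/2, x=225, v=0 → d = 225
a_max = (9−0)/(6−0) = 3/2
max v = 18 over t∈[12,25/2] → v_max = 18
check: 18·(12+1/2) = 225 ✓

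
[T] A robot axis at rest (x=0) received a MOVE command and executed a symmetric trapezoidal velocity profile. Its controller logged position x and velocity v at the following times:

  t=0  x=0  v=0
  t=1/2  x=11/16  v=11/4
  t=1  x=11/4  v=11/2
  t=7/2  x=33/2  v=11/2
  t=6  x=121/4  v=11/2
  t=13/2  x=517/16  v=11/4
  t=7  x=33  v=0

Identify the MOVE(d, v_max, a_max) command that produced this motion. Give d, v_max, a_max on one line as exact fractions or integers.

final state: t=7, x=33, v=0 → d = 33
a_max = (11/4−0)/(1/2−0) = 11/2
max v = 11/2 over t∈[1,6] → v_max = 11/2
check: 11/2·(1+5) = 33 ✓

d=33 v_max=11/2 a_max=11/2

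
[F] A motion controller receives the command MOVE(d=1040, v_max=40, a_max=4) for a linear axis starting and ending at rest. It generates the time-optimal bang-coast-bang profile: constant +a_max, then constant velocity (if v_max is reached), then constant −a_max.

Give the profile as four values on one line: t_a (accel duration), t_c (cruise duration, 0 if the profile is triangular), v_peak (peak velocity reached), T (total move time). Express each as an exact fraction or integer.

v_max²/a_max = 40²/4 = 400
1040 ≥ 400 → trapezoidal
t_a = 40/4 = 10; v_peak = 40
d_cruise = 1040 − 400 = 640; t_c = 640/40 = 16
T = 2·10 + 16 = 36

t_a=10 t_c=16 v_peak=40 T=36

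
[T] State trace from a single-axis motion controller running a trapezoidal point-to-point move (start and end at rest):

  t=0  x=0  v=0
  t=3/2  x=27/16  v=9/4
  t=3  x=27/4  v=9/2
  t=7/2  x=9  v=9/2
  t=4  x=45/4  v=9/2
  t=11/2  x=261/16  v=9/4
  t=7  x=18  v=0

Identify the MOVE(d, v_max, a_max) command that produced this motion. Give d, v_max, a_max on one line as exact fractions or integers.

final state: t=7, x=18, v=0 → d = 18
a_max = (9/4−0)/(3/2−0) = 3/2
max v = 9/2 over t∈[3,4] → v_max = 9/2
check: 9/2·(3+1) = 18 ✓

d=18 v_max=9/2 a_max=3/2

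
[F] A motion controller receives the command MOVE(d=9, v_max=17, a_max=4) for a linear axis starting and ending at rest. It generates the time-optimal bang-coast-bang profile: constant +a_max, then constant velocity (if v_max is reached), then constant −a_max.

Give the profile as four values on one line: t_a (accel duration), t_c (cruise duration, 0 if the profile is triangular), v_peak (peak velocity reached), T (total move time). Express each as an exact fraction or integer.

t_a=3/2 t_c=0 v_peak=6 T=3

vₘ²/aₘ = 17²/4 = 289/4
9 < 289/4 ⇒ no cruise
v_peak = √(9·4) = √36 = 6
t_a = 6/4 = 3/2; t_c = 0
T = 2·3/2 = 3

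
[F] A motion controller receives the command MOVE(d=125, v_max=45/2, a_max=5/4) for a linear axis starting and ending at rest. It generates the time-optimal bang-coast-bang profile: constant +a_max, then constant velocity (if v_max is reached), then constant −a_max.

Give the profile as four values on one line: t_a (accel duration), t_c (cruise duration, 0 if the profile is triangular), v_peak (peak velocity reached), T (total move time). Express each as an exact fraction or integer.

(v_max)²/a_max = (45/2)²/(5/4) = 405
125 < 405 ⇒ no cruise
v_peak = √(125·5/4) = √(625/4) = 25/2
t_a = (25/2)/(5/4) = 10; t_c = 0
T = 2·10 = 20

t_a=10 t_c=0 v_peak=25/2 T=20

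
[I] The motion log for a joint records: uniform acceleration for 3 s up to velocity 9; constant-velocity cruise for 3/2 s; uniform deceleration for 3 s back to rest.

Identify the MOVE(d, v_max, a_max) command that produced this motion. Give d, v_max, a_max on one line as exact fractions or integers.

d=81/2 v_max=9 a_max=3

a_max = 9/3 = 3
d_a = ½·9·3 = 27/2; d_c = 9·3/2 = 27/2
d = 2·27/2 + 27/2 = 81/2
t_c = 3/2 > 0 → v_max = v_peak = 9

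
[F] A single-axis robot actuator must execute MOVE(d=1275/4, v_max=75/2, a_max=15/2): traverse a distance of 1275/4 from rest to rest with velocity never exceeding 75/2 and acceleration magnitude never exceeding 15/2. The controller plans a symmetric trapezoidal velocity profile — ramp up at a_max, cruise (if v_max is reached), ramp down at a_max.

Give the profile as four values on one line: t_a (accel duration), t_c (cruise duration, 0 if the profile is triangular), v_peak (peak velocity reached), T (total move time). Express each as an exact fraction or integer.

t_a=5 t_c=7/2 v_peak=75/2 T=27/2

(v_max)²/a_max = (75/2)²/(15/2) = 375/2
1275/4 ≥ 375/2 so v_max reached
t_a = (75/2)/(15/2) = 5; v_peak = 75/2
d_cruise = 1275/4 − 375/2 = 525/4; t_c = (525/4)/(75/2) = 7/2
T = 2·5 + 7/2 = 27/2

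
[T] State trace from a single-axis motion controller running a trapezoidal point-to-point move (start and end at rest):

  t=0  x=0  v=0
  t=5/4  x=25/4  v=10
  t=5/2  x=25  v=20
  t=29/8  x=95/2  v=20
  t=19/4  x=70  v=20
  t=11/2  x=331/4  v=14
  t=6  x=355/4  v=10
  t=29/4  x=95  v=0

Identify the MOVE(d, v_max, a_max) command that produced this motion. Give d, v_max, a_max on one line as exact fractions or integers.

d=95 v_max=20 a_max=8

final state: t=29/4, x=95, v=0 → d = 95
a_max = (10−0)/(5/4−0) = 8
max v = 20 over t∈[5/2,19/4] → v_max = 20
check: 20·(5/2+9/4) = 95 ✓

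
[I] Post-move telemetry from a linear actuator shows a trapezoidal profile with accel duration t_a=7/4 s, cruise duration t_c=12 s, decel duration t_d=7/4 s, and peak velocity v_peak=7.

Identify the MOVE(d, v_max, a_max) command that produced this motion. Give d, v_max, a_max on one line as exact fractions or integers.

d=385/4 v_max=7 a_max=4

a_max = 7/(7/4) = 4
d_a = ½·7·7/4 = 49/8; d_c = 7·12 = 84
d = 2·49/8 + 84 = 385/4
t_c = 12 > 0 so v_max = 7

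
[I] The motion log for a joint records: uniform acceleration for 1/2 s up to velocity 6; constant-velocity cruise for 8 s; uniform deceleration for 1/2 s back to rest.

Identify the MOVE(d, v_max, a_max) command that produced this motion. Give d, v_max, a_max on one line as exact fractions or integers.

d=51 v_max=6 a_max=12

a_max = 6/(1/2) = 12
d_a = ½·6·1/2 = 3/2; d_c = 6·8 = 48
d = 2·3/2 + 48 = 51
t_c = 8 > 0 → v_max = v_peak = 6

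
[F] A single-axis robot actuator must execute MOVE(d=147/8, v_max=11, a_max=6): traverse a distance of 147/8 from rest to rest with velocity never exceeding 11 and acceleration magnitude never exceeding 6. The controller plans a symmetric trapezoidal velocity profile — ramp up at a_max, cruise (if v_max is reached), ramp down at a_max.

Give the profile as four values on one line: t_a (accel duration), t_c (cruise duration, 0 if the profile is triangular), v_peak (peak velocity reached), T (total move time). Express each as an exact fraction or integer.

vₘ²/aₘ = 11²/6 = 121/6
147/8 < 121/6 ⇒ no cruise
v_peak = √(147/8·6) = √(441/4) = 21/2
t_a = (21/2)/6 = 7/4; t_c = 0
T = 2·7/4 = 7/2

t_a=7/4 t_c=0 v_peak=21/2 T=7/2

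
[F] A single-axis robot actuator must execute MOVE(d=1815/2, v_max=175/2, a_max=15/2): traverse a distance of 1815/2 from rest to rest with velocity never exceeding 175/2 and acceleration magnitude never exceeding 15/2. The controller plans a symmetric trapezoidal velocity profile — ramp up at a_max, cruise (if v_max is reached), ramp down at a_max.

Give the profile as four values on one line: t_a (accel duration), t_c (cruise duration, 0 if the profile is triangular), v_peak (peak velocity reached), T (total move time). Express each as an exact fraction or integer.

t_a=11 t_c=0 v_peak=165/2 T=22

(v_max)²/a_max = (175/2)²/(15/2) = 6125/6
1815/2 < 6125/6 ⇒ no cruise
v_peak = √(1815/2·15/2) = √(27225/4) = 165/2
t_a = (165/2)/(15/2) = 11; t_c = 0
T = 2·11 = 22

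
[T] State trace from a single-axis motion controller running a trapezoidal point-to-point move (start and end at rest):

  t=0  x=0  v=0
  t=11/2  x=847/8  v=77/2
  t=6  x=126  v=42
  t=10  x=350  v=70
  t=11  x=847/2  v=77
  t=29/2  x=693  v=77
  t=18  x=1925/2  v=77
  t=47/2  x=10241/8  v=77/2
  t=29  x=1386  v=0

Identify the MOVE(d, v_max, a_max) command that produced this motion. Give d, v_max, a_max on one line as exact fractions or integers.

d=1386 v_max=77 a_max=7

final state: t=29, x=1386, v=0 → d = 1386
a_max = (77/2−0)/(11/2−0) = 7
max v = 77 over t∈[11,18] → v_max = 77
check: 77·(11+7) = 1386 ✓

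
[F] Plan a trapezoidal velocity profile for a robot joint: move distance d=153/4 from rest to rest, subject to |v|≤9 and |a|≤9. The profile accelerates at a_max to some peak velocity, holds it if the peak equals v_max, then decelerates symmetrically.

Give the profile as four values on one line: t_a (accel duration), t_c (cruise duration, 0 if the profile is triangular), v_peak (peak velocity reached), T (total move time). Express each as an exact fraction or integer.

t_a=1 t_c=13/4 v_peak=9 T=21/4

(v_max)²/a_max = 9²/9 = 9
153/4 ≥ 9 → trapezoidal
t_a = 9/9 = 1; v_peak = 9
d_cruise = 153/4 − 9 = 117/4; t_c = (117/4)/9 = 13/4
T = 2·1 + 13/4 = 21/4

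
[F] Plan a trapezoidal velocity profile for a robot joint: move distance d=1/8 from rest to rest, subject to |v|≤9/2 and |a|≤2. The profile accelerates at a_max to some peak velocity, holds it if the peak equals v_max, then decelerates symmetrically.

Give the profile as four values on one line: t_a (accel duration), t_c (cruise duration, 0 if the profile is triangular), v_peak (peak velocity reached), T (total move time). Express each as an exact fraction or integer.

t_a=1/4 t_c=0 v_peak=1/2 T=1/2

vₘ²/aₘ = (9/2)²/2 = 81/8
1/8 < 81/8 so t_c = 0
v_peak = √(1/8·2) = √(1/4) = 1/2
t_a = (1/2)/2 = 1/4; t_c = 0
T = 2·1/4 = 1/2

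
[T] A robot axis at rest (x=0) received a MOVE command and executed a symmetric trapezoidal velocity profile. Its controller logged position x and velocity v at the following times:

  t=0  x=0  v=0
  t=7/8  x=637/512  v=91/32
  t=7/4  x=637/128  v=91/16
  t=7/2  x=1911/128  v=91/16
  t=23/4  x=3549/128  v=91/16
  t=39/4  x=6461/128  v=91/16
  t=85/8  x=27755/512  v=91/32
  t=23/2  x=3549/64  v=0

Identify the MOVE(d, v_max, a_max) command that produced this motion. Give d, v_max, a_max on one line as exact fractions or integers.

d=3549/64 v_max=91/16 a_max=13/4

final state: t=23/2, x=3549/64, v=0 → d = 3549/64
a_max = (91/32−0)/(7/8−0) = 13/4
max v = 91/16 over t∈[7/4,39/4] → v_max = 91/16
check: 91/16·(7/4+8) = 3549/64 ✓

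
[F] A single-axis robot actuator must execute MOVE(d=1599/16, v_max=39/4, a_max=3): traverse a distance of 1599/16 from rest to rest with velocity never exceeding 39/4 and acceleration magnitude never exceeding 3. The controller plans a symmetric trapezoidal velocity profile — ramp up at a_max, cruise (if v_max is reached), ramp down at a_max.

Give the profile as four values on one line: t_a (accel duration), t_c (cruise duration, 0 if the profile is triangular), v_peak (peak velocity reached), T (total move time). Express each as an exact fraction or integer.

t_a=13/4 t_c=7 v_peak=39/4 T=27/2

(v_max)²/a_max = (39/4)²/3 = 507/16
1599/16 ≥ 507/16 ⇒ cruise phase
t_a = (39/4)/3 = 13/4; v_peak = 39/4
d_cruise = 1599/16 − 507/16 = 273/4; t_c = (273/4)/(39/4) = 7
T = 2·13/4 + 7 = 27/2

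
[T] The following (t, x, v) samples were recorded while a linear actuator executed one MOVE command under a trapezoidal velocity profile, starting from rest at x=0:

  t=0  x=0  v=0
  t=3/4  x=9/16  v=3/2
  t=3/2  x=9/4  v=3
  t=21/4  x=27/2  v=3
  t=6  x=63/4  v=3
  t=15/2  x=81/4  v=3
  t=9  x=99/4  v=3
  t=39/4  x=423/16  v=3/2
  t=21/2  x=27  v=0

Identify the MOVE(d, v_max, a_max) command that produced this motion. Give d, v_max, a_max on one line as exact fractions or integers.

d=27 v_max=3 a_max=2

final state: t=21/2, x=27, v=0 → d = 27
a_max = (3/2−0)/(3/4−0) = 2
max v = 3 over t∈[3/2,9] → v_max = 3
check: 3·(3/2+15/2) = 27 ✓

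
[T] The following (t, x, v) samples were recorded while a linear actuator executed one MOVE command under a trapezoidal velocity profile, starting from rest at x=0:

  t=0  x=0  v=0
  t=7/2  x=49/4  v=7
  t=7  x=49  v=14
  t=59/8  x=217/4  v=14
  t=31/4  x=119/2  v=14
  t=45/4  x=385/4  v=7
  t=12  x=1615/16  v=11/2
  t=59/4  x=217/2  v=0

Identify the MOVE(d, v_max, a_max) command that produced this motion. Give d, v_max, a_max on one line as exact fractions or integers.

final state: t=59/4, x=217/2, v=0 → d = 217/2
a_max = (7−0)/(7/2−0) = 2
max v = 14 over t∈[7,31/4] → v_max = 14
check: 14·(7+3/4) = 217/2 ✓

d=217/2 v_max=14 a_max=2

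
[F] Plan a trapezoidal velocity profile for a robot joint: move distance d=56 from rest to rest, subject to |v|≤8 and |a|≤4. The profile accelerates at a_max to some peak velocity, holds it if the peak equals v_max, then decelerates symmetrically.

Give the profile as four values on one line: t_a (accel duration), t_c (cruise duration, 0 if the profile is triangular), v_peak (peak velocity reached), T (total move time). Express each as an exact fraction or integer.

(v_max)²/a_max = 8²/4 = 16
56 ≥ 16 so v_max reached
t_a = 8/4 = 2; v_peak = 8
d_cruise = 56 − 16 = 40; t_c = 40/8 = 5
T = 2·2 + 5 = 9

t_a=2 t_c=5 v_peak=8 T=9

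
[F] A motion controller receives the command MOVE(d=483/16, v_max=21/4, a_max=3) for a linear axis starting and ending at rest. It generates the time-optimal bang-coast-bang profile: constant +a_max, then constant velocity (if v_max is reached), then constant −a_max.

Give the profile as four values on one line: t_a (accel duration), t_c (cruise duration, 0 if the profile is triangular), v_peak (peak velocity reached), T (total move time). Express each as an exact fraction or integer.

v_max²/a_max = (21/4)²/3 = 147/16
483/16 ≥ 147/16 → trapezoidal
t_a = (21/4)/3 = 7/4; v_peak = 21/4
d_cruise = 483/16 − 147/16 = 21; t_c = 21/(21/4) = 4
T = 2·7/4 + 4 = 15/2

t_a=7/4 t_c=4 v_peak=21/4 T=15/2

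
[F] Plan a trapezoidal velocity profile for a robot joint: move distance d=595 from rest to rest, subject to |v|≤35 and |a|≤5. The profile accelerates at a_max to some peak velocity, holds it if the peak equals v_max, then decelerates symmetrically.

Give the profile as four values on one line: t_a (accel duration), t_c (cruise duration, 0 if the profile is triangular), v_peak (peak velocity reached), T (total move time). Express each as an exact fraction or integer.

(v_max)²/a_max = 35²/5 = 245
595 ≥ 245 → trapezoidal
t_a = 35/5 = 7; v_peak = 35
d_cruise = 595 − 245 = 350; t_c = 350/35 = 10
T = 2·7 + 10 = 24

t_a=7 t_c=10 v_peak=35 T=24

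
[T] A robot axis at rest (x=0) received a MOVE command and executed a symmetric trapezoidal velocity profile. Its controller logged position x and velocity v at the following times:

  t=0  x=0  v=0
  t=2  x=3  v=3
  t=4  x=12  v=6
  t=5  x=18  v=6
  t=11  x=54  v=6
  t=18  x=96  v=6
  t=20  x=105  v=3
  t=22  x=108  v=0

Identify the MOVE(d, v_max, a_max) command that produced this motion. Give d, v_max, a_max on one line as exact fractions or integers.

d=108 v_max=6 a_max=3/2

final state: t=22, x=108, v=0 → d = 108
a_max = (3−0)/(2−0) = 3/2
max v = 6 over t∈[4,18] → v_max = 6
check: 6·(4+14) = 108 ✓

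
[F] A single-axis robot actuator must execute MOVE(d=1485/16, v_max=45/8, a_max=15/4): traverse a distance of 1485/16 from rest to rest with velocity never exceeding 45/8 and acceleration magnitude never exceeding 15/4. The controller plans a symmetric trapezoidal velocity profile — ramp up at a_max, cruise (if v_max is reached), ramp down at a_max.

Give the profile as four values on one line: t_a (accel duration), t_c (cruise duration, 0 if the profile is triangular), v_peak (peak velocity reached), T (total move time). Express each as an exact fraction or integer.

t_a=3/2 t_c=15 v_peak=45/8 T=18

(v_max)²/a_max = (45/8)²/(15/4) = 135/16
1485/16 ≥ 135/16 so v_max reached
t_a = (45/8)/(15/4) = 3/2; v_peak = 45/8
d_cruise = 1485/16 − 135/16 = 675/8; t_c = (675/8)/(45/8) = 15
T = 2·3/2 + 15 = 18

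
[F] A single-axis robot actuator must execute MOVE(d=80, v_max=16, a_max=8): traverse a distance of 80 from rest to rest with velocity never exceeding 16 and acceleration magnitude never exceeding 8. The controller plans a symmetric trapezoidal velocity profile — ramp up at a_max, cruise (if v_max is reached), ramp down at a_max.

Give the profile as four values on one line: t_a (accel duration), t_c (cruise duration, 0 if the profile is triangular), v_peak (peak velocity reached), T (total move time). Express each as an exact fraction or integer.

(v_max)²/a_max = 16²/8 = 32
80 ≥ 32 → trapezoidal
t_a = 16/8 = 2; v_peak = 16
d_cruise = 80 − 32 = 48; t_c = 48/16 = 3
T = 2·2 + 3 = 7

t_a=2 t_c=3 v_peak=16 T=7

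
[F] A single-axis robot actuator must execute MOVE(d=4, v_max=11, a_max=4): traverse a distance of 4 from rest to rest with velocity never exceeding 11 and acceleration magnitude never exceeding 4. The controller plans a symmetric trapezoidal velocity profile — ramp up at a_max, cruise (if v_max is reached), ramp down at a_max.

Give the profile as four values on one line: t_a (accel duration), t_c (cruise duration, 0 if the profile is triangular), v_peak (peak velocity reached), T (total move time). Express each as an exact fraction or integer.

v_max²/a_max = 11²/4 = 121/4
4 < 121/4 so t_c = 0
v_peak = √(4·4) = √16 = 4
t_a = 4/4 = 1; t_c = 0
T = 2·1 = 2

t_a=1 t_c=0 v_peak=4 T=2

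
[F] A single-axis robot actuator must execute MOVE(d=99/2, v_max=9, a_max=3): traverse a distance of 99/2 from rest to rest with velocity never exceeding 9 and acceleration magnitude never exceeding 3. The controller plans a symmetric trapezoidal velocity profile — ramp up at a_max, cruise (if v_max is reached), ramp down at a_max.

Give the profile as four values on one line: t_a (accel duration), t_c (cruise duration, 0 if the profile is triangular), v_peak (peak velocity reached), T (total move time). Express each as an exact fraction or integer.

(v_max)²/a_max = 9²/3 = 27
99/2 ≥ 27 so v_max reached
t_a = 9/3 = 3; v_peak = 9
d_cruise = 99/2 − 27 = 45/2; t_c = (45/2)/9 = 5/2
T = 2·3 + 5/2 = 17/2

t_a=3 t_c=5/2 v_peak=9 T=17/2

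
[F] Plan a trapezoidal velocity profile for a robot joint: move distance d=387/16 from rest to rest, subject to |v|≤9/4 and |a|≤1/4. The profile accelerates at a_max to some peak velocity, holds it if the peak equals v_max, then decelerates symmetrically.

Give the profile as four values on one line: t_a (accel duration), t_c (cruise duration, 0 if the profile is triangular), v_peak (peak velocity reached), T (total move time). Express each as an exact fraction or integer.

vₘ²/aₘ = (9/4)²/(1/4) = 81/4
387/16 ≥ 81/4 ⇒ cruise phase
t_a = (9/4)/(1/4) = 9; v_peak = 9/4
d_cruise = 387/16 − 81/4 = 63/16; t_c = (63/16)/(9/4) = 7/4
T = 2·9 + 7/4 = 79/4

t_a=9 t_c=7/4 v_peak=9/4 T=79/4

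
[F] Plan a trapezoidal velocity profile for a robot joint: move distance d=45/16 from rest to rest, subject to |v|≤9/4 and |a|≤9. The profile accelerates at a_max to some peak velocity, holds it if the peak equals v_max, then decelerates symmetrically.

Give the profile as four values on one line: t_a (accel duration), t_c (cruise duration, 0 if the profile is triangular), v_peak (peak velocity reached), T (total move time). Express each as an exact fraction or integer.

v_max²/a_max = (9/4)²/9 = 9/16
45/16 ≥ 9/16 so v_max reached
t_a = (9/4)/9 = 1/4; v_peak = 9/4
d_cruise = 45/16 − 9/16 = 9/4; t_c = (9/4)/(9/4) = 1
T = 2·1/4 + 1 = 3/2

t_a=1/4 t_c=1 v_peak=9/4 T=3/2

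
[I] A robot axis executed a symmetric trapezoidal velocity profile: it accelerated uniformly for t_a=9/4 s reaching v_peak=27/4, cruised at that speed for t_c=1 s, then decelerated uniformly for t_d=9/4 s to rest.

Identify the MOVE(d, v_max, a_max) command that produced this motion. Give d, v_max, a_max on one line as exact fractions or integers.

d=351/16 v_max=27/4 a_max=3

a_max = (27/4)/(9/4) = 3
d_a = ½·27/4·9/4 = 243/32; d_c = 27/4·1 = 27/4
d = 2·243/32 + 27/4 = 351/16
t_c = 1 > 0 ⇒ limit active, v_max = 27/4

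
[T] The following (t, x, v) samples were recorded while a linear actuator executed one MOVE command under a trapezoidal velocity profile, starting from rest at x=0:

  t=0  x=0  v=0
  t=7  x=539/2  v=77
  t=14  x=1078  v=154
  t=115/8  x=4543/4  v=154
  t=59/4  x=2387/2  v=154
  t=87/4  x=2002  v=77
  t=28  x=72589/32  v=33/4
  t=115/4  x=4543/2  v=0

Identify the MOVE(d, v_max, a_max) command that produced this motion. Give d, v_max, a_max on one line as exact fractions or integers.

final state: t=115/4, x=4543/2, v=0 → d = 4543/2
a_max = (77−0)/(7−0) = 11
max v = 154 over t∈[14,59/4] → v_max = 154
check: 154·(14+3/4) = 4543/2 ✓

d=4543/2 v_max=154 a_max=11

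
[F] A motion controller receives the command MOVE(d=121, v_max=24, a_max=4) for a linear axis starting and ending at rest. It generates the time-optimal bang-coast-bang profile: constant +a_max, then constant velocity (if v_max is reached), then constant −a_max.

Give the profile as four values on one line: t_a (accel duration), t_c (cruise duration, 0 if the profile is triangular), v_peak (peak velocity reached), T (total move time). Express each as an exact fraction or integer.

(v_max)²/a_max = 24²/4 = 144
121 < 144 → triangular
v_peak = √(121·4) = √484 = 22
t_a = 22/4 = 11/2; t_c = 0
T = 2·11/2 = 11

t_a=11/2 t_c=0 v_peak=22 T=11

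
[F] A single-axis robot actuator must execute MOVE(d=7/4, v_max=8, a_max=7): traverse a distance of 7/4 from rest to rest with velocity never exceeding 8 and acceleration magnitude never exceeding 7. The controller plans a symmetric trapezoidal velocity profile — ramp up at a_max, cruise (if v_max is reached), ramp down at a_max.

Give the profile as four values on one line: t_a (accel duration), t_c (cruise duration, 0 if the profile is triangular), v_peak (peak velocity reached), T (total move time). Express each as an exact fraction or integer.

v_max²/a_max = 8²/7 = 64/7
7/4 < 64/7 so t_c = 0
v_peak = √(7/4·7) = √(49/4) = 7/2
t_a = (7/2)/7 = 1/2; t_c = 0
T = 2·1/2 = 1

t_a=1/2 t_c=0 v_peak=7/2 T=1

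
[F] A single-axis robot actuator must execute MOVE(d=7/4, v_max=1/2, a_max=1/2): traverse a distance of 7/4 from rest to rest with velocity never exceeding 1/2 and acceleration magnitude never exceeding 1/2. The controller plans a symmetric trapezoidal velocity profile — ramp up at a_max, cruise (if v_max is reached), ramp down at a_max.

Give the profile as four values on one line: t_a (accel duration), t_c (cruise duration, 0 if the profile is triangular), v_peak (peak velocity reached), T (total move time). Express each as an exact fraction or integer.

(v_max)²/a_max = (1/2)²/(1/2) = 1/2
7/4 ≥ 1/2 so v_max reached
t_a = (1/2)/(1/2) = 1; v_peak = 1/2
d_cruise = 7/4 − 1/2 = 5/4; t_c = (5/4)/(1/2) = 5/2
T = 2·1 + 5/2 = 9/2

t_a=1 t_c=5/2 v_peak=1/2 T=9/2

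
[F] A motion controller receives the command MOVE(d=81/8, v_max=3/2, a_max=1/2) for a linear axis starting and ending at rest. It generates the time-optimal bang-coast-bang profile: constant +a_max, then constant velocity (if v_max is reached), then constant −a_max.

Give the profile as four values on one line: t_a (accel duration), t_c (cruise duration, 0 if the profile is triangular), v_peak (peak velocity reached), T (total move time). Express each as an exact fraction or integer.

vₘ²/aₘ = (3/2)²/(1/2) = 9/2
81/8 ≥ 9/2 ⇒ cruise phase
t_a = (3/2)/(1/2) = 3; v_peak = 3/2
d_cruise = 81/8 − 9/2 = 45/8; t_c = (45/8)/(3/2) = 15/4
T = 2·3 + 15/4 = 39/4

t_a=3 t_c=15/4 v_peak=3/2 T=39/4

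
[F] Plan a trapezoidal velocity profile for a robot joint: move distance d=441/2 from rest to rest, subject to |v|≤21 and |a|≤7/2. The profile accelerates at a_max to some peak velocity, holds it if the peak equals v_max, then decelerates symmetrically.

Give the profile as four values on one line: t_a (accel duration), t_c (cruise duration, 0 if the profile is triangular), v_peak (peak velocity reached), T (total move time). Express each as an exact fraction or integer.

t_a=6 t_c=9/2 v_peak=21 T=33/2

v_max²/a_max = 21²/(7/2) = 126
441/2 ≥ 126 so v_max reached
t_a = 21/(7/2) = 6; v_peak = 21
d_cruise = 441/2 − 126 = 189/2; t_c = (189/2)/21 = 9/2
T = 2·6 + 9/2 = 33/2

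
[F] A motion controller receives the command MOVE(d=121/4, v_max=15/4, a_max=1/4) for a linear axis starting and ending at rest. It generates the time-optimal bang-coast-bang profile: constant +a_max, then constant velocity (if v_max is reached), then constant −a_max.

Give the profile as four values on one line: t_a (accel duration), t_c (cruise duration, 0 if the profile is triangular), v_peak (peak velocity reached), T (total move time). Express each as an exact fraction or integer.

(v_max)²/a_max = (15/4)²/(1/4) = 225/4
121/4 < 225/4 so t_c = 0
v_peak = √(121/4·1/4) = √(121/16) = 11/4
t_a = (11/4)/(1/4) = 11; t_c = 0
T = 2·11 = 22

t_a=11 t_c=0 v_peak=11/4 T=22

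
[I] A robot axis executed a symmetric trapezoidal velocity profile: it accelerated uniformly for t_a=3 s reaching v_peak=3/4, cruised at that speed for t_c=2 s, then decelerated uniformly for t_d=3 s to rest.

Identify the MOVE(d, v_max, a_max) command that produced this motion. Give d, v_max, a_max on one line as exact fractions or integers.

d=15/4 v_max=3/4 a_max=1/4

a_max = (3/4)/3 = 1/4
d_a = ½·3/4·3 = 9/8; d_c = 3/4·2 = 3/2
d = 2·9/8 + 3/2 = 15/4
t_c = 2 > 0 → v_max = v_peak = 3/4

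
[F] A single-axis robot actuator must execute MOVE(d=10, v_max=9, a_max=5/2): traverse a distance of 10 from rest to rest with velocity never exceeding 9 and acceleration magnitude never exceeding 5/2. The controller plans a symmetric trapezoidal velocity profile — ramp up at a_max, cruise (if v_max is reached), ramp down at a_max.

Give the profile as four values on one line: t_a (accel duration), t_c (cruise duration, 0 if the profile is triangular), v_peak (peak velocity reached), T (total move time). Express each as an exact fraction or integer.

t_a=2 t_c=0 v_peak=5 T=4

(v_max)²/a_max = 9²/(5/2) = 162/5
10 < 162/5 so t_c = 0
v_peak = √(10·5/2) = √25 = 5
t_a = 5/(5/2) = 2; t_c = 0
T = 2·2 = 4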